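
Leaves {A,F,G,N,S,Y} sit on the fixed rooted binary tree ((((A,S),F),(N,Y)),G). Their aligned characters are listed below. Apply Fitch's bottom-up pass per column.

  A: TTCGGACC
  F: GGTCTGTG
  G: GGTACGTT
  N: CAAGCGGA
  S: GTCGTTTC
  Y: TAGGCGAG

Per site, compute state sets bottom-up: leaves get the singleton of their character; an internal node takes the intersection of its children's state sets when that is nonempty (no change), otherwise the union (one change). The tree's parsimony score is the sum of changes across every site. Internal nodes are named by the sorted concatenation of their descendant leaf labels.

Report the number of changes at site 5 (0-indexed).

2

AS@0: {T} ∪ {G} = {G,T} (union, +1)
AFS@0: {G,T} ∩ {G} = {G} (intersection, +0)
NY@0: {C} ∪ {T} = {C,T} (union, +1)
AFNSY@0: {G} ∪ {C,T} = {C,G,T} (union, +1)
AFGNSY@0: {C,G,T} ∩ {G} = {G} (intersection, +0)
AS@1: {T} ∩ {T} = {T} (intersection, +0)
AFS@1: {T} ∪ {G} = {G,T} (union, +1)
NY@1: {A} ∩ {A} = {A} (intersection, +0)
AFNSY@1: {G,T} ∪ {A} = {A,G,T} (union, +1)
AFGNSY@1: {A,G,T} ∩ {G} = {G} (intersection, +0)
AS@2: {C} ∩ {C} = {C} (intersection, +0)
AFS@2: {C} ∪ {T} = {C,T} (union, +1)
NY@2: {A} ∪ {G} = {A,G} (union, +1)
AFNSY@2: {C,T} ∪ {A,G} = {A,C,G,T} (union, +1)
AFGNSY@2: {A,C,G,T} ∩ {T} = {T} (intersection, +0)
AS@3: {G} ∩ {G} = {G} (intersection, +0)
AFS@3: {G} ∪ {C} = {C,G} (union, +1)
NY@3: {G} ∩ {G} = {G} (intersection, +0)
AFNSY@3: {C,G} ∩ {G} = {G} (intersection, +0)
AFGNSY@3: {G} ∪ {A} = {A,G} (union, +1)
AS@4: {G} ∪ {T} = {G,T} (union, +1)
AFS@4: {G,T} ∩ {T} = {T} (intersection, +0)
NY@4: {C} ∩ {C} = {C} (intersection, +0)
AFNSY@4: {T} ∪ {C} = {C,T} (union, +1)
AFGNSY@4: {C,T} ∩ {C} = {C} (intersection, +0)
AS@5: {A} ∪ {T} = {A,T} (union, +1)
AFS@5: {A,T} ∪ {G} = {A,G,T} (union, +1)
NY@5: {G} ∩ {G} = {G} (intersection, +0)
AFNSY@5: {A,G,T} ∩ {G} = {G} (intersection, +0)
AFGNSY@5: {G} ∩ {G} = {G} (intersection, +0)
AS@6: {C} ∪ {T} = {C,T} (union, +1)
AFS@6: {C,T} ∩ {T} = {T} (intersection, +0)
NY@6: {G} ∪ {A} = {A,G} (union, +1)
AFNSY@6: {T} ∪ {A,G} = {A,G,T} (union, +1)
AFGNSY@6: {A,G,T} ∩ {T} = {T} (intersection, +0)
AS@7: {C} ∩ {C} = {C} (intersection, +0)
AFS@7: {C} ∪ {G} = {C,G} (union, +1)
NY@7: {A} ∪ {G} = {A,G} (union, +1)
AFNSY@7: {C,G} ∩ {A,G} = {G} (intersection, +0)
AFGNSY@7: {G} ∪ {T} = {G,T} (union, +1)
per-site changes: [3, 2, 3, 2, 2, 2, 3, 3]; total = 20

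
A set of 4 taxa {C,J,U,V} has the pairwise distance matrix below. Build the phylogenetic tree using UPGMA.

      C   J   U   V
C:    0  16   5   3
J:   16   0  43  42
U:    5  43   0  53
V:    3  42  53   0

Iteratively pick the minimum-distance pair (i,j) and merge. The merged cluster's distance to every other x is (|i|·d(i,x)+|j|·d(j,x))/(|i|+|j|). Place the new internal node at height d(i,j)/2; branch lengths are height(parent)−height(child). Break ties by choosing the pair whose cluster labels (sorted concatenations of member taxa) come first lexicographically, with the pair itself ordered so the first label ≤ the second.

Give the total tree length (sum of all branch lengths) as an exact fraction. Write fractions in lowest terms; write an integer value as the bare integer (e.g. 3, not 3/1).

149/3

iteration 1: select C,V (d=3); attach at lengths (3/2, 3/2); label the merged cluster CV
  updated: d(CV,J)=29, d(CV,U)=29
iteration 2: select CV,J (d=29); attach at lengths (13, 29/2); label the merged cluster CJV
  updated: d(CJV,U)=101/3
iteration 3: select CJV,U (d=101/3); attach at lengths (7/3, 101/6); label the merged cluster CJUV
final tree: (((C:3/2,V:3/2):13,J:29/2):7/3,U:101/6)
total length: 149/3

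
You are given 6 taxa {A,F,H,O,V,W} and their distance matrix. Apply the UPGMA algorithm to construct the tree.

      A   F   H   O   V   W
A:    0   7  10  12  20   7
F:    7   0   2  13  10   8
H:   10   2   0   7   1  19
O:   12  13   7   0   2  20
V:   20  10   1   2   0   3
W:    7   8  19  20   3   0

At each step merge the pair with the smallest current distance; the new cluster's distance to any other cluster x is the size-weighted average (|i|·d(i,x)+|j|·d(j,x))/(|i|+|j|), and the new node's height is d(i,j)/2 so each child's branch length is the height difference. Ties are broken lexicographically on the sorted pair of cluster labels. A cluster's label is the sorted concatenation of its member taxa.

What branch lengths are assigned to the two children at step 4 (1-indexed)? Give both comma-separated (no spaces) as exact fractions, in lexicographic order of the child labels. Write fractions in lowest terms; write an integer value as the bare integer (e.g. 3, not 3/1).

step 1: merge (H,V) at d=1; branch lengths H→1/2, V→1/2; new cluster HV
  updated: d(A,HV)=15, d(F,HV)=6, d(HV,O)=9/2, d(HV,W)=11
step 2: merge (HV,O) at d=9/2; branch lengths HV→7/4, O→9/4; new cluster HOV
  updated: d(A,HOV)=14, d(F,HOV)=25/3, d(HOV,W)=14
step 3: merge (A,F) at d=7; branch lengths A→7/2, F→7/2; new cluster AF
  updated: d(AF,HOV)=67/6, d(AF,W)=15/2
step 4: merge (AF,W) at d=15/2; branch lengths AF→1/4, W→15/4; new cluster AFW
  updated: d(AFW,HOV)=109/9
step 5: merge (AFW,HOV) at d=109/9; branch lengths AFW→83/36, HOV→137/36; new cluster AFHOVW
final tree: (((A:7/2,F:7/2):1/4,W:15/4):83/36,((H:1/2,V:1/2):7/4,O:9/4):137/36)
total length: 199/9

1/4,15/4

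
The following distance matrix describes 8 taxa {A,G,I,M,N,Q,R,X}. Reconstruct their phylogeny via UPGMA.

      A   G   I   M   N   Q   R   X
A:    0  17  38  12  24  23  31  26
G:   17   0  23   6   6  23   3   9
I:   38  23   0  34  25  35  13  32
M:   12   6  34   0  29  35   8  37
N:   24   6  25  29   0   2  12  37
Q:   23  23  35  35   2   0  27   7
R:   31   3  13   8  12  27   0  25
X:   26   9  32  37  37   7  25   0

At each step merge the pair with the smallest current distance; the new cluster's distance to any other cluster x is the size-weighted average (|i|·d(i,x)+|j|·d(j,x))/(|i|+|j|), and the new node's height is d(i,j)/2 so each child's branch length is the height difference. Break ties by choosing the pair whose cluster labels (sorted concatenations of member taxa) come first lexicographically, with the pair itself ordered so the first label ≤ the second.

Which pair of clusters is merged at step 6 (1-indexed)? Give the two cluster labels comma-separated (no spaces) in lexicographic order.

AGMR,NQX

1. join N+Q (d=2) ⇒ NQ; edges |N|=1, |Q|=1
  updated: d(A,NQ)=47/2, d(G,NQ)=29/2, d(I,NQ)=30, d(M,NQ)=32, d(NQ,R)=39/2, d(NQ,X)=22
2. join G+R (d=3) ⇒ GR; edges |G|=3/2, |R|=3/2
  updated: d(A,GR)=24, d(GR,I)=18, d(GR,M)=7, d(GR,NQ)=17, d(GR,X)=17
3. join GR+M (d=7) ⇒ GMR; edges |GR|=2, |M|=7/2
  updated: d(A,GMR)=20, d(GMR,I)=70/3, d(GMR,NQ)=22, d(GMR,X)=71/3
4. join A+GMR (d=20) ⇒ AGMR; edges |A|=10, |GMR|=13/2
  updated: d(AGMR,I)=27, d(AGMR,NQ)=179/8, d(AGMR,X)=97/4
5. join NQ+X (d=22) ⇒ NQX; edges |NQ|=10, |X|=11
  updated: d(AGMR,NQX)=23, d(I,NQX)=92/3
6. join AGMR+NQX (d=23) ⇒ AGMNQRX; edges |AGMR|=3/2, |NQX|=1/2
  updated: d(AGMNQRX,I)=200/7
7. join AGMNQRX+I (d=200/7) ⇒ AGIMNQRX; edges |AGMNQRX|=39/14, |I|=100/7
final tree: (((A:10,((G:3/2,R:3/2):2,M:7/2):13/2):3/2,((N:1,Q:1):10,X:11):1/2):39/14,I:100/7)
total length: 939/14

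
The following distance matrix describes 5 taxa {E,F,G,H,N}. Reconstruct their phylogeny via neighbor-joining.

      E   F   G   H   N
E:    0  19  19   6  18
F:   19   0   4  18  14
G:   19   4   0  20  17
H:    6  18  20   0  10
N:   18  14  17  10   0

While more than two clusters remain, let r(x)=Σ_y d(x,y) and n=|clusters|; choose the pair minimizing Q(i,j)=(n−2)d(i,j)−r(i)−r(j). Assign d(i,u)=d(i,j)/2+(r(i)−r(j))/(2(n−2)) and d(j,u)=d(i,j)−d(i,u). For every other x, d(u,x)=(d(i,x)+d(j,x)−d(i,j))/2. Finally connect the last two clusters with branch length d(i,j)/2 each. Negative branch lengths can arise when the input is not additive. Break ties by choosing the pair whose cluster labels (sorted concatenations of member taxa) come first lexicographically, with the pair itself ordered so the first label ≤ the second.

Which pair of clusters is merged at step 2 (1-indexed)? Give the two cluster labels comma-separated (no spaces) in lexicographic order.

E,H

step 1: merge (F,G) at d=4, Q=-103; branch lengths F→7/6, G→17/6; new cluster FG
  updated: d(E,FG)=17, d(FG,H)=17, d(FG,N)=27/2
step 2: merge (E,H) at d=6, Q=-62; branch lengths E→5, H→1; new cluster EH
  updated: d(EH,FG)=14, d(EH,N)=11
step 3: merge (EH,FG) at d=14, Q=-77/2; branch lengths EH→23/4, FG→33/4; new cluster EFGH
  updated: d(EFGH,N)=21/4
step 4: merge (EFGH,N) at d=21/4; branch lengths EFGH→21/8, N→21/8; new cluster EFGHN
final tree: (((E:5,H:1):23/4,(F:7/6,G:17/6):33/4):21/8,N:21/8)
total length: 117/4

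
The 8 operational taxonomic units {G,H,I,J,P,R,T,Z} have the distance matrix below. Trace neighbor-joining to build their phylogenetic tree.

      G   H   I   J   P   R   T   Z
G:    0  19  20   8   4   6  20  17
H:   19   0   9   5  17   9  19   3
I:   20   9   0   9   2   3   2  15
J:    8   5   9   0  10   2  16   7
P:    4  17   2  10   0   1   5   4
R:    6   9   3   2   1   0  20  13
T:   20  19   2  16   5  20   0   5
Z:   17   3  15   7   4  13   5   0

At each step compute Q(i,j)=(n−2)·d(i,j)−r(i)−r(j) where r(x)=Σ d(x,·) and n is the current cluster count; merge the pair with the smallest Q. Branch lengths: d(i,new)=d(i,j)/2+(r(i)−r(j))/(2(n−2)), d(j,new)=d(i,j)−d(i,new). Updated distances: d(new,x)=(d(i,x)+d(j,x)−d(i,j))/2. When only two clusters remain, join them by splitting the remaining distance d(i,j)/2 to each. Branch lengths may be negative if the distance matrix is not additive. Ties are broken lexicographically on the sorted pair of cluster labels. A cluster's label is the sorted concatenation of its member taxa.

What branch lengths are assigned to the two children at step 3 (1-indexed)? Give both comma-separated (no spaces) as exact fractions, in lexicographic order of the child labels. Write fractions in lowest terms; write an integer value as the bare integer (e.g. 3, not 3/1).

step 1: merge (I,T) at d=2, Q=-135; branch lengths I→-5/4, T→13/4; new cluster IT
  updated: d(G,IT)=19, d(H,IT)=13, d(IT,J)=23/2, d(IT,P)=5/2, d(IT,R)=21/2, d(IT,Z)=9
step 2: merge (H,Z) at d=3, Q=-104; branch lengths H→14/5, Z→1/5; new cluster HZ
  updated: d(G,HZ)=33/2, d(HZ,IT)=19/2, d(HZ,J)=9/2, d(HZ,P)=9, d(HZ,R)=19/2
step 3: merge (IT,P) at d=5/2, Q=-139/2; branch lengths IT→73/16, P→-33/16; new cluster IPT
  updated: d(G,IPT)=41/4, d(HZ,IPT)=8, d(IPT,J)=19/2, d(IPT,R)=9/2
step 4: merge (HZ,J) at d=9/2, Q=-49; branch lengths HZ→14/3, J→-1/6; new cluster HJZ
  updated: d(G,HJZ)=10, d(HJZ,IPT)=13/2, d(HJZ,R)=7/2
step 5: merge (G,R) at d=6, Q=-113/4; branch lengths G→97/16, R→-1/16; new cluster GR
  updated: d(GR,HJZ)=15/4, d(GR,IPT)=35/8
step 6: merge (GR,HJZ) at d=15/4, Q=-117/8; branch lengths GR→13/16, HJZ→47/16; new cluster GHJRZ
  updated: d(GHJRZ,IPT)=57/16
step 7: merge (GHJRZ,IPT) at d=57/16; branch lengths GHJRZ→57/32, IPT→57/32; new cluster GHIJPRTZ
final tree: (((G:97/16,R:-1/16):13/16,((H:14/5,Z:1/5):14/3,J:-1/6):47/16):57/32,((I:-5/4,T:13/4):73/16,P:-33/16):57/32)
total length: 405/16

73/16,-33/16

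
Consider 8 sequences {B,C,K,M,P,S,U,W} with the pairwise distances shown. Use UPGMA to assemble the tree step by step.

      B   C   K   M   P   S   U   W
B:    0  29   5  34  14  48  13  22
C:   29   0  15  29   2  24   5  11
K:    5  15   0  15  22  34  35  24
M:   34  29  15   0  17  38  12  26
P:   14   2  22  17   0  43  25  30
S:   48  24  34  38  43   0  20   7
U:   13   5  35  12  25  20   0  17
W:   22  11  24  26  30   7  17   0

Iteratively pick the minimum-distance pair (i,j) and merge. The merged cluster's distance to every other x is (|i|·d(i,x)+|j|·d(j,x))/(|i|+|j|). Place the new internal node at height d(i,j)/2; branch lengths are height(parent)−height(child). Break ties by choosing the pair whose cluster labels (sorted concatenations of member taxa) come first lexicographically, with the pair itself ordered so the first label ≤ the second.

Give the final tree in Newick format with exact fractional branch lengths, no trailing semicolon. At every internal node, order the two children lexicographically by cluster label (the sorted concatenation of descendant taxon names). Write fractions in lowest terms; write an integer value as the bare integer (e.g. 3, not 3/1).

(((B:5/2,K:5/2):137/16,((C:1,P:1):17/2,(M:6,U:6):7/2):25/16):143/48,(S:7/2,W:7/2):253/24)

step 1: merge (C,P) at d=2; branch lengths C→1, P→1; new cluster CP
  updated: d(B,CP)=43/2, d(CP,K)=37/2, d(CP,M)=23, d(CP,S)=67/2, d(CP,U)=15, d(CP,W)=41/2
step 2: merge (B,K) at d=5; branch lengths B→5/2, K→5/2; new cluster BK
  updated: d(BK,CP)=20, d(BK,M)=49/2, d(BK,S)=41, d(BK,U)=24, d(BK,W)=23
step 3: merge (S,W) at d=7; branch lengths S→7/2, W→7/2; new cluster SW
  updated: d(BK,SW)=32, d(CP,SW)=27, d(M,SW)=32, d(SW,U)=37/2
step 4: merge (M,U) at d=12; branch lengths M→6, U→6; new cluster MU
  updated: d(BK,MU)=97/4, d(CP,MU)=19, d(MU,SW)=101/4
step 5: merge (CP,MU) at d=19; branch lengths CP→17/2, MU→7/2; new cluster CMPU
  updated: d(BK,CMPU)=177/8, d(CMPU,SW)=209/8
step 6: merge (BK,CMPU) at d=177/8; branch lengths BK→137/16, CMPU→25/16; new cluster BCKMPU
  updated: d(BCKMPU,SW)=337/12
step 7: merge (BCKMPU,SW) at d=337/12; branch lengths BCKMPU→143/48, SW→253/24; new cluster BCKMPSUW
final tree: (((B:5/2,K:5/2):137/16,((C:1,P:1):17/2,(M:6,U:6):7/2):25/16):143/48,(S:7/2,W:7/2):253/24)
total length: 2959/48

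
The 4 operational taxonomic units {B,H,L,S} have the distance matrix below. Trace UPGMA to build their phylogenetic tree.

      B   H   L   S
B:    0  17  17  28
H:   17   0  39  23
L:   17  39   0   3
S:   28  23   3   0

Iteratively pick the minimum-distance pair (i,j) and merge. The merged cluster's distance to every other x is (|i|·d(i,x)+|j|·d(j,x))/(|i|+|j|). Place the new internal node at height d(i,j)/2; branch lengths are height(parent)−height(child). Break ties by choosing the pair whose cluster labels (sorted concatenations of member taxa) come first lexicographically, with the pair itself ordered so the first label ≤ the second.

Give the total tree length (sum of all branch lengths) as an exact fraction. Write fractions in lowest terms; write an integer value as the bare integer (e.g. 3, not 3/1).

147/4

step 1: merge (L,S) at d=3; branch lengths L→3/2, S→3/2; new cluster LS
  updated: d(B,LS)=45/2, d(H,LS)=31
step 2: merge (B,H) at d=17; branch lengths B→17/2, H→17/2; new cluster BH
  updated: d(BH,LS)=107/4
step 3: merge (BH,LS) at d=107/4; branch lengths BH→39/8, LS→95/8; new cluster BHLS
final tree: ((B:17/2,H:17/2):39/8,(L:3/2,S:3/2):95/8)
total length: 147/4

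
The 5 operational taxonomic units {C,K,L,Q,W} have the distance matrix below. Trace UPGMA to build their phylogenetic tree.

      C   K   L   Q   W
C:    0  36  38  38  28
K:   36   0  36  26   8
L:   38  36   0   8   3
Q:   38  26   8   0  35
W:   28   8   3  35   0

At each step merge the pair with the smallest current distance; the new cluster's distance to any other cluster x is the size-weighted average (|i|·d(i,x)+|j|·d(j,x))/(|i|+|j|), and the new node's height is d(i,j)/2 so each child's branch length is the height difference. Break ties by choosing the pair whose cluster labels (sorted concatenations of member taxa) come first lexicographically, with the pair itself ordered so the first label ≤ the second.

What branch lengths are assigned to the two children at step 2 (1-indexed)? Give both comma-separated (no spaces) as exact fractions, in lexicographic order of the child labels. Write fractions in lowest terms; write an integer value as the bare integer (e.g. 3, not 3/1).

iteration 1: select L,W (d=3); attach at lengths (3/2, 3/2); label the merged cluster LW
  updated: d(C,LW)=33, d(K,LW)=22, d(LW,Q)=43/2
iteration 2: select LW,Q (d=43/2); attach at lengths (37/4, 43/4); label the merged cluster LQW
  updated: d(C,LQW)=104/3, d(K,LQW)=70/3
iteration 3: select K,LQW (d=70/3); attach at lengths (35/3, 11/12); label the merged cluster KLQW
  updated: d(C,KLQW)=35
iteration 4: select C,KLQW (d=35); attach at lengths (35/2, 35/6); label the merged cluster CKLQW
final tree: (C:35/2,(K:35/3,((L:3/2,W:3/2):37/4,Q:43/4):11/12):35/6)
total length: 707/12

37/4,43/4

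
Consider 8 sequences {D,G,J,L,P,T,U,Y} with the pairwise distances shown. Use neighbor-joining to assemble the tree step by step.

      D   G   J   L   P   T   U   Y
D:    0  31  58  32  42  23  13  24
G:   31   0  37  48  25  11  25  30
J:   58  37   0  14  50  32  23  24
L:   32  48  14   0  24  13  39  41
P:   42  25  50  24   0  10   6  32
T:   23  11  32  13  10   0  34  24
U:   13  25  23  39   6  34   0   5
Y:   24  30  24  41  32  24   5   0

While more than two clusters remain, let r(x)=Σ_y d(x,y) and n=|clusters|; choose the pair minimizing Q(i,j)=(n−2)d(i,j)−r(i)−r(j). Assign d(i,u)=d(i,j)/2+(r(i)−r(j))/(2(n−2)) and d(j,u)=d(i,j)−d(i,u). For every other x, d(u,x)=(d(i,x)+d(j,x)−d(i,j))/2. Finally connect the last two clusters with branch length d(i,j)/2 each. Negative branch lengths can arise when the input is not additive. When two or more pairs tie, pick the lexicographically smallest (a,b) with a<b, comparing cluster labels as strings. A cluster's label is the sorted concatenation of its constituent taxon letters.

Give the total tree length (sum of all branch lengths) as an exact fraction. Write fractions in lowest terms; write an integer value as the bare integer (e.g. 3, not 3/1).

2691/32

1. join J+L (d=14, Q=-365) ⇒ JL; edges |J|=37/4, |L|=19/4
  updated: d(D,JL)=38, d(G,JL)=71/2, d(JL,P)=30, d(JL,T)=31/2, d(JL,U)=24, d(JL,Y)=51/2
2. join U+Y (d=5, Q=-445/2) ⇒ UY; edges |U|=-17/20, |Y|=117/20
  updated: d(D,UY)=16, d(G,UY)=25, d(JL,UY)=89/4, d(P,UY)=33/2, d(T,UY)=53/2
3. join D+UY (d=16, Q=-769/4) ⇒ DUY; edges |D|=431/32, |UY|=81/32
  updated: d(DUY,G)=20, d(DUY,JL)=177/8, d(DUY,P)=85/4, d(DUY,T)=67/4
4. join DUY+JL (d=177/8, Q=-935/8) ⇒ DJLUY; edges |DUY|=347/48, |JL|=715/48
  updated: d(DJLUY,G)=267/16, d(DJLUY,P)=233/16, d(DJLUY,T)=81/16
5. join DJLUY+P (d=233/16, Q=-227/4) ⇒ DJLPUY; edges |DJLUY|=127/32, |P|=339/32
  updated: d(DJLPUY,G)=217/16, d(DJLPUY,T)=1/4
6. join DJLPUY+G (d=217/16, Q=-397/16) ⇒ DGJLPUY; edges |DJLPUY|=45/32, |G|=389/32
  updated: d(DGJLPUY,T)=-37/32
7. join DGJLPUY+T (d=-37/32) ⇒ DGJLPTUY; edges |DGJLPUY|=-37/64, |T|=-37/64
final tree: (((((D:431/32,(U:-17/20,Y:117/20):81/32):347/48,(J:37/4,L:19/4):715/48):127/32,P:339/32):45/32,G:389/32):-37/64,T:-37/64)
total length: 2691/32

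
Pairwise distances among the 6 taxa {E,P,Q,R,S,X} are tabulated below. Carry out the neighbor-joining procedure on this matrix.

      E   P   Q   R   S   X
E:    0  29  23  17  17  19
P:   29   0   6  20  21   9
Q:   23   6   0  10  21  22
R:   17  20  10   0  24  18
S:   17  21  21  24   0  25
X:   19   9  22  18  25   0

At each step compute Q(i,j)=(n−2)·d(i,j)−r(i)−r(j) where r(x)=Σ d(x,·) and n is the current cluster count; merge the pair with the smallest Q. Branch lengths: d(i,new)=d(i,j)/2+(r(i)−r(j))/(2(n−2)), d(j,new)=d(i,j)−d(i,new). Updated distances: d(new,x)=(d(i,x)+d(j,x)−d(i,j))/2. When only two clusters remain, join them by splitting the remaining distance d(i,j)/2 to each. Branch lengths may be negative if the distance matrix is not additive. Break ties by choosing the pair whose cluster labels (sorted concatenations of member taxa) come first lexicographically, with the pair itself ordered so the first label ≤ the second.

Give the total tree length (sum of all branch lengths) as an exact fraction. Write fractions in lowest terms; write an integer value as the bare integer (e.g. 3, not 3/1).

1. join E+S (d=17, Q=-145) ⇒ ES; edges |E|=65/8, |S|=71/8
  updated: d(ES,P)=33/2, d(ES,Q)=27/2, d(ES,R)=12, d(ES,X)=27/2
2. join P+X (d=9, Q=-87) ⇒ PX; edges |P|=8/3, |X|=19/3
  updated: d(ES,PX)=21/2, d(PX,Q)=19/2, d(PX,R)=29/2
3. join ES+PX (d=21/2, Q=-99/2) ⇒ EPSX; edges |ES|=45/8, |PX|=39/8
  updated: d(EPSX,Q)=25/4, d(EPSX,R)=8
4. join EPSX+Q (d=25/4, Q=-97/4) ⇒ EPQSX; edges |EPSX|=17/8, |Q|=33/8
  updated: d(EPQSX,R)=47/8
5. join EPQSX+R (d=47/8) ⇒ EPQRSX; edges |EPQSX|=47/16, |R|=47/16
final tree: ((((E:65/8,S:71/8):45/8,(P:8/3,X:19/3):39/8):17/8,Q:33/8):47/16,R:47/16)
total length: 389/8

389/8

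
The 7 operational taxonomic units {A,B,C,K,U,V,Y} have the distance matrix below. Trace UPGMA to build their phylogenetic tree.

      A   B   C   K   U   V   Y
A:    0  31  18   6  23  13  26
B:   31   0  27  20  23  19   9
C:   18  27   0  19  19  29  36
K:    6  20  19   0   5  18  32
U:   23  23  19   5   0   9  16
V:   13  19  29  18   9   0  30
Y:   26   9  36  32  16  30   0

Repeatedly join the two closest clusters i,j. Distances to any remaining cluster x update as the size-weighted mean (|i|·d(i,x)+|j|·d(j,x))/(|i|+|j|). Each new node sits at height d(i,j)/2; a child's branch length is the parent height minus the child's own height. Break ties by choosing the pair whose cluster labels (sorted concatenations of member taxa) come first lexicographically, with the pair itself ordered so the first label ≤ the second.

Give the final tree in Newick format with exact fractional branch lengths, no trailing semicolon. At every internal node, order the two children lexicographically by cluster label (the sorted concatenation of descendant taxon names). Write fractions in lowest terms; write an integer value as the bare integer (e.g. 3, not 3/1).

1. join K+U (d=5) ⇒ KU; edges |K|=5/2, |U|=5/2
  updated: d(A,KU)=29/2, d(B,KU)=43/2, d(C,KU)=19, d(KU,V)=27/2, d(KU,Y)=24
2. join B+Y (d=9) ⇒ BY; edges |B|=9/2, |Y|=9/2
  updated: d(A,BY)=57/2, d(BY,C)=63/2, d(BY,KU)=91/4, d(BY,V)=49/2
3. join A+V (d=13) ⇒ AV; edges |A|=13/2, |V|=13/2
  updated: d(AV,BY)=53/2, d(AV,C)=47/2, d(AV,KU)=14
4. join AV+KU (d=14) ⇒ AKUV; edges |AV|=1/2, |KU|=9/2
  updated: d(AKUV,BY)=197/8, d(AKUV,C)=85/4
5. join AKUV+C (d=85/4) ⇒ ACKUV; edges |AKUV|=29/8, |C|=85/8
  updated: d(ACKUV,BY)=26
6. join ACKUV+BY (d=26) ⇒ ABCKUVY; edges |ACKUV|=19/8, |BY|=17/2
final tree: ((((A:13/2,V:13/2):1/2,(K:5/2,U:5/2):9/2):29/8,C:85/8):19/8,(B:9/2,Y:9/2):17/2)
total length: 457/8

((((A:13/2,V:13/2):1/2,(K:5/2,U:5/2):9/2):29/8,C:85/8):19/8,(B:9/2,Y:9/2):17/2)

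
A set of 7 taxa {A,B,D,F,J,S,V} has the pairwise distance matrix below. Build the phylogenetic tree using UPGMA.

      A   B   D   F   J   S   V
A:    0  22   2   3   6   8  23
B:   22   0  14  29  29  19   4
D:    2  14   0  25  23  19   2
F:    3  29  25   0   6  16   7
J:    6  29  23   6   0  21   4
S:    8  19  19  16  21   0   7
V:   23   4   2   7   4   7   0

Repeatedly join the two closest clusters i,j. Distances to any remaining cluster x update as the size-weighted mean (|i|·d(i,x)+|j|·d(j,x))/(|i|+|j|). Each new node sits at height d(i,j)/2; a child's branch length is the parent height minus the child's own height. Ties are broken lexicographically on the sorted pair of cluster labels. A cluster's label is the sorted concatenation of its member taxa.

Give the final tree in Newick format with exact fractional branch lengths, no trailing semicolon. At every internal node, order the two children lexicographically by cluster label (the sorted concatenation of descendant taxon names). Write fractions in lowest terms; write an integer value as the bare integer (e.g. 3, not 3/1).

1. join A+D (d=2) ⇒ AD; edges |A|=1, |D|=1
  updated: d(AD,B)=18, d(AD,F)=14, d(AD,J)=29/2, d(AD,S)=27/2, d(AD,V)=25/2
2. join B+V (d=4) ⇒ BV; edges |B|=2, |V|=2
  updated: d(AD,BV)=61/4, d(BV,F)=18, d(BV,J)=33/2, d(BV,S)=13
3. join F+J (d=6) ⇒ FJ; edges |F|=3, |J|=3
  updated: d(AD,FJ)=57/4, d(BV,FJ)=69/4, d(FJ,S)=37/2
4. join BV+S (d=13) ⇒ BSV; edges |BV|=9/2, |S|=13/2
  updated: d(AD,BSV)=44/3, d(BSV,FJ)=53/3
5. join AD+FJ (d=57/4) ⇒ ADFJ; edges |AD|=49/8, |FJ|=33/8
  updated: d(ADFJ,BSV)=97/6
6. join ADFJ+BSV (d=97/6) ⇒ ABDFJSV; edges |ADFJ|=23/24, |BSV|=19/12
final tree: (((A:1,D:1):49/8,(F:3,J:3):33/8):23/24,((B:2,V:2):9/2,S:13/2):19/12)
total length: 859/24

(((A:1,D:1):49/8,(F:3,J:3):33/8):23/24,((B:2,V:2):9/2,S:13/2):19/12)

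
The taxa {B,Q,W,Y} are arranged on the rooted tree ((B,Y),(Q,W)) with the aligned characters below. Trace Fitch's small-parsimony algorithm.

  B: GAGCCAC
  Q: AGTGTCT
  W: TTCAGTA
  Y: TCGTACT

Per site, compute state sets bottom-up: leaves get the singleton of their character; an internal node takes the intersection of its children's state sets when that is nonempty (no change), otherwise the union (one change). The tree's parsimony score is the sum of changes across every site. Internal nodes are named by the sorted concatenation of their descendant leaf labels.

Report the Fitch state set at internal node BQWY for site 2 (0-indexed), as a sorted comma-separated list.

[col 0] BY: children B:{G}, Y:{T} ∪→ {G,T}; cost 1
[col 0] QW: children Q:{A}, W:{T} ∪→ {A,T}; cost 1
[col 0] BQWY: children BY:{G,T}, QW:{A,T} ∩→ {T}; cost 0
[col 1] BY: children B:{A}, Y:{C} ∪→ {A,C}; cost 1
[col 1] QW: children Q:{G}, W:{T} ∪→ {G,T}; cost 1
[col 1] BQWY: children BY:{A,C}, QW:{G,T} ∪→ {A,C,G,T}; cost 1
[col 2] BY: children B:{G}, Y:{G} ∩→ {G}; cost 0
[col 2] QW: children Q:{T}, W:{C} ∪→ {C,T}; cost 1
[col 2] BQWY: children BY:{G}, QW:{C,T} ∪→ {C,G,T}; cost 1
[col 3] BY: children B:{C}, Y:{T} ∪→ {C,T}; cost 1
[col 3] QW: children Q:{G}, W:{A} ∪→ {A,G}; cost 1
[col 3] BQWY: children BY:{C,T}, QW:{A,G} ∪→ {A,C,G,T}; cost 1
[col 4] BY: children B:{C}, Y:{A} ∪→ {A,C}; cost 1
[col 4] QW: children Q:{T}, W:{G} ∪→ {G,T}; cost 1
[col 4] BQWY: children BY:{A,C}, QW:{G,T} ∪→ {A,C,G,T}; cost 1
[col 5] BY: children B:{A}, Y:{C} ∪→ {A,C}; cost 1
[col 5] QW: children Q:{C}, W:{T} ∪→ {C,T}; cost 1
[col 5] BQWY: children BY:{A,C}, QW:{C,T} ∩→ {C}; cost 0
[col 6] BY: children B:{C}, Y:{T} ∪→ {C,T}; cost 1
[col 6] QW: children Q:{T}, W:{A} ∪→ {A,T}; cost 1
[col 6] BQWY: children BY:{C,T}, QW:{A,T} ∩→ {T}; cost 0
per-site changes: [2, 3, 2, 3, 3, 2, 2]; total = 17

C,G,T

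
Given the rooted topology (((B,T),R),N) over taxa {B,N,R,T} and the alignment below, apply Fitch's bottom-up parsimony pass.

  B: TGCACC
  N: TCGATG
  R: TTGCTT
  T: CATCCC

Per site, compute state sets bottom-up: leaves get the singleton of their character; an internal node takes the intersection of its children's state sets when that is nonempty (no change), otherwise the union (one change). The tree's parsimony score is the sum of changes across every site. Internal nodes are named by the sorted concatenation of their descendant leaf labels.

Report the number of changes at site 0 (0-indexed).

1

site 0, node BT: B={T} ∪ T={C} → {C,T} (+1)
site 0, node BRT: BT={C,T} ∩ R={T} → {T} (+0)
site 0, node BNRT: BRT={T} ∩ N={T} → {T} (+0)
site 1, node BT: B={G} ∪ T={A} → {A,G} (+1)
site 1, node BRT: BT={A,G} ∪ R={T} → {A,G,T} (+1)
site 1, node BNRT: BRT={A,G,T} ∪ N={C} → {A,C,G,T} (+1)
site 2, node BT: B={C} ∪ T={T} → {C,T} (+1)
site 2, node BRT: BT={C,T} ∪ R={G} → {C,G,T} (+1)
site 2, node BNRT: BRT={C,G,T} ∩ N={G} → {G} (+0)
site 3, node BT: B={A} ∪ T={C} → {A,C} (+1)
site 3, node BRT: BT={A,C} ∩ R={C} → {C} (+0)
site 3, node BNRT: BRT={C} ∪ N={A} → {A,C} (+1)
site 4, node BT: B={C} ∩ T={C} → {C} (+0)
site 4, node BRT: BT={C} ∪ R={T} → {C,T} (+1)
site 4, node BNRT: BRT={C,T} ∩ N={T} → {T} (+0)
site 5, node BT: B={C} ∩ T={C} → {C} (+0)
site 5, node BRT: BT={C} ∪ R={T} → {C,T} (+1)
site 5, node BNRT: BRT={C,T} ∪ N={G} → {C,G,T} (+1)
per-site changes: [1, 3, 2, 2, 1, 2]; total = 11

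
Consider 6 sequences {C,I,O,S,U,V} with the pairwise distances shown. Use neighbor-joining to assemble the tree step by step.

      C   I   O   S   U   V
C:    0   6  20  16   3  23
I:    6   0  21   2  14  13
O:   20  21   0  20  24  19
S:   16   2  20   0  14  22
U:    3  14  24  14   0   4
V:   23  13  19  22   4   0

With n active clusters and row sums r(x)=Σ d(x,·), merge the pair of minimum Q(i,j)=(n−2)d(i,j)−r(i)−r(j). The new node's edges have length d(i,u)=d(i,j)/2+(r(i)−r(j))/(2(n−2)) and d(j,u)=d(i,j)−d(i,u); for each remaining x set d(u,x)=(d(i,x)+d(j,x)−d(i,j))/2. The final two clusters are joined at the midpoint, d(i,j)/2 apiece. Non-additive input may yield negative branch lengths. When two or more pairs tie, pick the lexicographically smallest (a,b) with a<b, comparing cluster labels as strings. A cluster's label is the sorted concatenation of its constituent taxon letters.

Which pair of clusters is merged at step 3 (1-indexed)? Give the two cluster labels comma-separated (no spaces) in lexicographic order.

C,IS

iteration 1: select U,V (d=4, Q=-124); attach at lengths (-3/4, 19/4); label the merged cluster UV
  updated: d(C,UV)=11, d(I,UV)=23/2, d(O,UV)=39/2, d(S,UV)=16
iteration 2: select I,S (d=2, Q=-177/2); attach at lengths (-5/4, 13/4); label the merged cluster IS
  updated: d(C,IS)=10, d(IS,O)=39/2, d(IS,UV)=51/4
iteration 3: select C,IS (d=10, Q=-253/4); attach at lengths (75/16, 85/16); label the merged cluster CIS
  updated: d(CIS,O)=59/4, d(CIS,UV)=55/8
iteration 4: select CIS,O (d=59/4, Q=-329/8); attach at lengths (17/16, 219/16); label the merged cluster CIOS
  updated: d(CIOS,UV)=93/16
iteration 5: select CIOS,UV (d=93/16); attach at lengths (93/32, 93/32); label the merged cluster CIOSUV
final tree: (((C:75/16,(I:-5/4,S:13/4):85/16):17/16,O:219/16):93/32,(U:-3/4,V:19/4):93/32)
total length: 585/16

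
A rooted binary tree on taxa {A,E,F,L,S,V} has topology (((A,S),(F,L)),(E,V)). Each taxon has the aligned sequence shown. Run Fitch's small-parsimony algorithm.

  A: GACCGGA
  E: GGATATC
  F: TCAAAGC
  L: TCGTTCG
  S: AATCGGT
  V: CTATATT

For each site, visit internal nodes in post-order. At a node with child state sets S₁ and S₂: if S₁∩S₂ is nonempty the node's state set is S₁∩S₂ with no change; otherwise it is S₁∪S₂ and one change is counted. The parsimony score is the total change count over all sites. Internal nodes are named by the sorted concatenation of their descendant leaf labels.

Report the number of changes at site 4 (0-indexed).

2

[col 0] AS: children A:{G}, S:{A} ∪→ {A,G}; cost 1
[col 0] FL: children F:{T}, L:{T} ∩→ {T}; cost 0
[col 0] AFLS: children AS:{A,G}, FL:{T} ∪→ {A,G,T}; cost 1
[col 0] EV: children E:{G}, V:{C} ∪→ {C,G}; cost 1
[col 0] AEFLSV: children AFLS:{A,G,T}, EV:{C,G} ∩→ {G}; cost 0
[col 1] AS: children A:{A}, S:{A} ∩→ {A}; cost 0
[col 1] FL: children F:{C}, L:{C} ∩→ {C}; cost 0
[col 1] AFLS: children AS:{A}, FL:{C} ∪→ {A,C}; cost 1
[col 1] EV: children E:{G}, V:{T} ∪→ {G,T}; cost 1
[col 1] AEFLSV: children AFLS:{A,C}, EV:{G,T} ∪→ {A,C,G,T}; cost 1
[col 2] AS: children A:{C}, S:{T} ∪→ {C,T}; cost 1
[col 2] FL: children F:{A}, L:{G} ∪→ {A,G}; cost 1
[col 2] AFLS: children AS:{C,T}, FL:{A,G} ∪→ {A,C,G,T}; cost 1
[col 2] EV: children E:{A}, V:{A} ∩→ {A}; cost 0
[col 2] AEFLSV: children AFLS:{A,C,G,T}, EV:{A} ∩→ {A}; cost 0
[col 3] AS: children A:{C}, S:{C} ∩→ {C}; cost 0
[col 3] FL: children F:{A}, L:{T} ∪→ {A,T}; cost 1
[col 3] AFLS: children AS:{C}, FL:{A,T} ∪→ {A,C,T}; cost 1
[col 3] EV: children E:{T}, V:{T} ∩→ {T}; cost 0
[col 3] AEFLSV: children AFLS:{A,C,T}, EV:{T} ∩→ {T}; cost 0
[col 4] AS: children A:{G}, S:{G} ∩→ {G}; cost 0
[col 4] FL: children F:{A}, L:{T} ∪→ {A,T}; cost 1
[col 4] AFLS: children AS:{G}, FL:{A,T} ∪→ {A,G,T}; cost 1
[col 4] EV: children E:{A}, V:{A} ∩→ {A}; cost 0
[col 4] AEFLSV: children AFLS:{A,G,T}, EV:{A} ∩→ {A}; cost 0
[col 5] AS: children A:{G}, S:{G} ∩→ {G}; cost 0
[col 5] FL: children F:{G}, L:{C} ∪→ {C,G}; cost 1
[col 5] AFLS: children AS:{G}, FL:{C,G} ∩→ {G}; cost 0
[col 5] EV: children E:{T}, V:{T} ∩→ {T}; cost 0
[col 5] AEFLSV: children AFLS:{G}, EV:{T} ∪→ {G,T}; cost 1
[col 6] AS: children A:{A}, S:{T} ∪→ {A,T}; cost 1
[col 6] FL: children F:{C}, L:{G} ∪→ {C,G}; cost 1
[col 6] AFLS: children AS:{A,T}, FL:{C,G} ∪→ {A,C,G,T}; cost 1
[col 6] EV: children E:{C}, V:{T} ∪→ {C,T}; cost 1
[col 6] AEFLSV: children AFLS:{A,C,G,T}, EV:{C,T} ∩→ {C,T}; cost 0
per-site changes: [3, 3, 3, 2, 2, 2, 4]; total = 19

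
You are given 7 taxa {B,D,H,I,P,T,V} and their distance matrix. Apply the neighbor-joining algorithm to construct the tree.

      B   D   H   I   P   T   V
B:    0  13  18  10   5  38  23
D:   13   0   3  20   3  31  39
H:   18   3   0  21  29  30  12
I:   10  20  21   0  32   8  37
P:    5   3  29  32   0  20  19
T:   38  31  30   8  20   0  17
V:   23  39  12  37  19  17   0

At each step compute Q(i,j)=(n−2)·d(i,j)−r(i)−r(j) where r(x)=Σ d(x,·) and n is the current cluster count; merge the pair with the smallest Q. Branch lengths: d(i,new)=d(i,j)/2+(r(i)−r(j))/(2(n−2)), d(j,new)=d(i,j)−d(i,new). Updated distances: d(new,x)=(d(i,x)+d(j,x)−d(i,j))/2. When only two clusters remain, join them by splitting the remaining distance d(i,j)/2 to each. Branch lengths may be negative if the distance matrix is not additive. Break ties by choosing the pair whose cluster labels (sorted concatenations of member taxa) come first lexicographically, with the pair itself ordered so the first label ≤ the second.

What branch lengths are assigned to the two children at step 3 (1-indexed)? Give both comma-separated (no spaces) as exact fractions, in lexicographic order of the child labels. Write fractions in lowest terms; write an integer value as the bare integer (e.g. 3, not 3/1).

131/24,259/24

iteration 1: select I,T (d=8, Q=-232); attach at lengths (12/5, 28/5); label the merged cluster IT
  updated: d(B,IT)=20, d(D,IT)=43/2, d(H,IT)=43/2, d(IT,P)=22, d(IT,V)=23
iteration 2: select H,V (d=12, Q=-303/2); attach at lengths (31/16, 161/16); label the merged cluster HV
  updated: d(B,HV)=29/2, d(D,HV)=15, d(HV,IT)=65/4, d(HV,P)=18
iteration 3: select HV,IT (d=65/4, Q=-379/4); attach at lengths (131/24, 259/24); label the merged cluster HITV
  updated: d(B,HITV)=73/8, d(D,HITV)=81/8, d(HITV,P)=95/8
iteration 4: select B,HITV (d=73/8, Q=-40); attach at lengths (57/16, 89/16); label the merged cluster BHITV
  updated: d(BHITV,D)=7, d(BHITV,P)=31/8
iteration 5: select BHITV,D (d=7, Q=-111/8); attach at lengths (63/16, 49/16); label the merged cluster BDHITV
  updated: d(BDHITV,P)=-1/16
iteration 6: select BDHITV,P (d=-1/16); attach at lengths (-1/32, -1/32); label the merged cluster BDHIPTV
final tree: (((B:57/16,((H:31/16,V:161/16):131/24,(I:12/5,T:28/5):259/24):89/16):63/16,D:49/16):-1/32,P:-1/32)
total length: 837/16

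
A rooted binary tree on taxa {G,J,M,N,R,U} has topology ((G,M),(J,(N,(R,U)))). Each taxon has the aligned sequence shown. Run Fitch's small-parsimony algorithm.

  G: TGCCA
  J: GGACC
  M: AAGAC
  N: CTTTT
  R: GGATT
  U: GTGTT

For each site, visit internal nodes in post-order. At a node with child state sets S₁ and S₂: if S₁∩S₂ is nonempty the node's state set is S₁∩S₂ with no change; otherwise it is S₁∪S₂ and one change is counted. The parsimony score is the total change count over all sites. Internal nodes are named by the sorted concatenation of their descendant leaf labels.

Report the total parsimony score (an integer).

GM@0: {T} ∪ {A} = {A,T} (union, +1)
RU@0: {G} ∩ {G} = {G} (intersection, +0)
NRU@0: {C} ∪ {G} = {C,G} (union, +1)
JNRU@0: {G} ∩ {C,G} = {G} (intersection, +0)
GJMNRU@0: {A,T} ∪ {G} = {A,G,T} (union, +1)
GM@1: {G} ∪ {A} = {A,G} (union, +1)
RU@1: {G} ∪ {T} = {G,T} (union, +1)
NRU@1: {T} ∩ {G,T} = {T} (intersection, +0)
JNRU@1: {G} ∪ {T} = {G,T} (union, +1)
GJMNRU@1: {A,G} ∩ {G,T} = {G} (intersection, +0)
GM@2: {C} ∪ {G} = {C,G} (union, +1)
RU@2: {A} ∪ {G} = {A,G} (union, +1)
NRU@2: {T} ∪ {A,G} = {A,G,T} (union, +1)
JNRU@2: {A} ∩ {A,G,T} = {A} (intersection, +0)
GJMNRU@2: {C,G} ∪ {A} = {A,C,G} (union, +1)
GM@3: {C} ∪ {A} = {A,C} (union, +1)
RU@3: {T} ∩ {T} = {T} (intersection, +0)
NRU@3: {T} ∩ {T} = {T} (intersection, +0)
JNRU@3: {C} ∪ {T} = {C,T} (union, +1)
GJMNRU@3: {A,C} ∩ {C,T} = {C} (intersection, +0)
GM@4: {A} ∪ {C} = {A,C} (union, +1)
RU@4: {T} ∩ {T} = {T} (intersection, +0)
NRU@4: {T} ∩ {T} = {T} (intersection, +0)
JNRU@4: {C} ∪ {T} = {C,T} (union, +1)
GJMNRU@4: {A,C} ∩ {C,T} = {C} (intersection, +0)
per-site changes: [3, 3, 4, 2, 2]; total = 14

14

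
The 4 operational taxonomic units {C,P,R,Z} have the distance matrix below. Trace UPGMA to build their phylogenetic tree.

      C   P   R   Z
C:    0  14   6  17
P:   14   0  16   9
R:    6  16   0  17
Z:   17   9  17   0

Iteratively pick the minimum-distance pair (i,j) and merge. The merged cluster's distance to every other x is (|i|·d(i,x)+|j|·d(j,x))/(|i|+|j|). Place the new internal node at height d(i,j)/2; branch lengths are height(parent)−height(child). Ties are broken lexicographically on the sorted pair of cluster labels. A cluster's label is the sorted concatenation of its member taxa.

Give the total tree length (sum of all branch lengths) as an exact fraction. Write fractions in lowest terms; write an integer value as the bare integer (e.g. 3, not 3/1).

step 1: merge (C,R) at d=6; branch lengths C→3, R→3; new cluster CR
  updated: d(CR,P)=15, d(CR,Z)=17
step 2: merge (P,Z) at d=9; branch lengths P→9/2, Z→9/2; new cluster PZ
  updated: d(CR,PZ)=16
step 3: merge (CR,PZ) at d=16; branch lengths CR→5, PZ→7/2; new cluster CPRZ
final tree: ((C:3,R:3):5,(P:9/2,Z:9/2):7/2)
total length: 47/2

47/2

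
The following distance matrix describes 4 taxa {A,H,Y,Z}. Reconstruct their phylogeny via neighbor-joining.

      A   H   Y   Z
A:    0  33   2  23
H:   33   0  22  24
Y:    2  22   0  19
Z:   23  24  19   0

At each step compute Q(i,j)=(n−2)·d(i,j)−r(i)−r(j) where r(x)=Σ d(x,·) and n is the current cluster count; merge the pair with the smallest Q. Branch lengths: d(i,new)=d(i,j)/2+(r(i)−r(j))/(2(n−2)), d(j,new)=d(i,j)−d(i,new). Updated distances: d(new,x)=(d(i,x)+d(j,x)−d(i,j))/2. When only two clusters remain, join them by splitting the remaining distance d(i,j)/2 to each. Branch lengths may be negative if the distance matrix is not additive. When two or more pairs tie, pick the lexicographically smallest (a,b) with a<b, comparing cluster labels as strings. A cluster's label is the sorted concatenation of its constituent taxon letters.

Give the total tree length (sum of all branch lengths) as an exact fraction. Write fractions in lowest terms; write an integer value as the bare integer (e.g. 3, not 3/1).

iteration 1: select A,Y (d=2, Q=-97); attach at lengths (19/4, -11/4); label the merged cluster AY
  updated: d(AY,H)=53/2, d(AY,Z)=20
iteration 2: select AY,H (d=53/2, Q=-141/2); attach at lengths (45/4, 61/4); label the merged cluster AHY
  updated: d(AHY,Z)=35/4
iteration 3: select AHY,Z (d=35/4); attach at lengths (35/8, 35/8); label the merged cluster AHYZ
final tree: (((A:19/4,Y:-11/4):45/4,H:61/4):35/8,Z:35/8)
total length: 149/4

149/4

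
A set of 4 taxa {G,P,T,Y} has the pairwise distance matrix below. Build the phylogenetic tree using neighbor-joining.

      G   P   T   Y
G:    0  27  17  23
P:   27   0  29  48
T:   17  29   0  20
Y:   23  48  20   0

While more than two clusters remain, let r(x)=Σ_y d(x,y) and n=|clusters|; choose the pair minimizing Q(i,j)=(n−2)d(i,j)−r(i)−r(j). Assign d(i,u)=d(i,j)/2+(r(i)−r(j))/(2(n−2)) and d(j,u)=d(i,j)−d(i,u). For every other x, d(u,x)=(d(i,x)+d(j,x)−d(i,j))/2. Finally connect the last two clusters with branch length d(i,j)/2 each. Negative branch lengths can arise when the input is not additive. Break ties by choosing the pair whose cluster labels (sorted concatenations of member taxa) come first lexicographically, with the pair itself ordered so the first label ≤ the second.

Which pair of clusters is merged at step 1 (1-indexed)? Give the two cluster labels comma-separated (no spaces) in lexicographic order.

1. join G+P (d=27, Q=-117) ⇒ GP; edges |G|=17/4, |P|=91/4
  updated: d(GP,T)=19/2, d(GP,Y)=22
2. join GP+T (d=19/2, Q=-103/2) ⇒ GPT; edges |GP|=23/4, |T|=15/4
  updated: d(GPT,Y)=65/4
3. join GPT+Y (d=65/4) ⇒ GPTY; edges |GPT|=65/8, |Y|=65/8
final tree: (((G:17/4,P:91/4):23/4,T:15/4):65/8,Y:65/8)
total length: 211/4

G,P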